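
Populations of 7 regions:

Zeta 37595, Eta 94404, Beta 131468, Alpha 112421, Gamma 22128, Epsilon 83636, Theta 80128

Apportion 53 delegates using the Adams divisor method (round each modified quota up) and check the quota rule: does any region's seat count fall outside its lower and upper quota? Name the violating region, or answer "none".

none

Standard quotas: Zeta 3.547, Eta 8.906, Beta 12.403, Alpha 10.606, Gamma 2.088, Epsilon 7.890, Theta 7.560.
Adams allocation: Zeta 4, Eta 9, Beta 12, Alpha 10, Gamma 2, Epsilon 8, Theta 8.
Every allocation lies between the lower and upper quota.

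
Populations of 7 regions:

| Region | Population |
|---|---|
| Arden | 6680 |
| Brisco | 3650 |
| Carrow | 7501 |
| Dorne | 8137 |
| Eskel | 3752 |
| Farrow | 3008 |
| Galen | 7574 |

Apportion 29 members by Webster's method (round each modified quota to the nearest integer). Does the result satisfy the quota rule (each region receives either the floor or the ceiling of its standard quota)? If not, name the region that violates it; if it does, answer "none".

Standard quotas: Arden 4.807, Brisco 2.626, Carrow 5.397, Dorne 5.855, Eskel 2.700, Farrow 2.164, Galen 5.450.
Webster allocation: Arden 5, Brisco 3, Carrow 5, Dorne 6, Eskel 3, Farrow 2, Galen 5.
Every allocation lies between the lower and upper quota.

none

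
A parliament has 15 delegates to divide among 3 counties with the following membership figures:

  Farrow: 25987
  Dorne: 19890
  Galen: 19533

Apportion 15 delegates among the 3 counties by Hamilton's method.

Farrow 6; Dorne 5; Galen 4

Total 65410; standard divisor 65410/15 ≈ 4360.667.
Standard quotas: Farrow 5.9594, Dorne 4.5612, Galen 4.4794.
Lower quotas: Farrow 5, Dorne 4, Galen 4 (sum 13, leaving 2 seats).
Remainders in descending order: Farrow 0.9594, Dorne 0.5612, Galen 0.4794.
Largest remainders: Farrow, Dorne receive the extra seats.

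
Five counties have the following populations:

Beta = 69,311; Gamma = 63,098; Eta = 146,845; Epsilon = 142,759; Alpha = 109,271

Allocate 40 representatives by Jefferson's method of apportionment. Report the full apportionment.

Beta: 5; Gamma: 5; Eta: 11; Epsilon: 11; Alpha: 8

Standard divisor 531284/40 ≈ 13282.1; standard quotas: Beta 5.218, Gamma 4.751, Eta 11.056, Epsilon 10.748, Alpha 8.227.
Rounding down gives 5, 4, 11, 10, 8 = 38 seats, so the divisor must be adjusted.
With modified divisor 12400: modified quotas Beta 5.590, Gamma 5.089, Eta 11.842, Epsilon 11.513, Alpha 8.812.
Rounding down: Beta 5, Gamma 5, Eta 11, Epsilon 11, Alpha 8 (total 40).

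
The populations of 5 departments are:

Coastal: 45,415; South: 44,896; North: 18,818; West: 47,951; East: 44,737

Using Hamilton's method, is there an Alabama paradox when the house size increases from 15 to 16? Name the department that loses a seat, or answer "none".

North

At 15 seats: Coastal 3, South 3, North 2, West 4, East 3.
At 16 seats: Coastal 4, South 4, North 1, West 4, East 3.
North drops from 2 to 1.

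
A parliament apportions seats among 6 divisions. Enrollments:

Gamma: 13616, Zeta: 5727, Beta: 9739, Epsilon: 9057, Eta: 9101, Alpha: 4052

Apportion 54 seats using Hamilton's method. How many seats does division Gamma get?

14

Standard divisor: 51292 ÷ 54 ≈ 949.852.
Standard quotas: Gamma 14.3349, Zeta 6.0294, Beta 10.2532, Epsilon 9.5352, Eta 9.5815, Alpha 4.2659.
Lower quotas: Gamma 14, Zeta 6, Beta 10, Epsilon 9, Eta 9, Alpha 4 (sum 52, leaving 2 seats).
Remainders in descending order: Eta 0.5815, Epsilon 0.5352, Gamma 0.3349, Alpha 0.2659, Beta 0.2532, Zeta 0.0294.
Largest remainders: Eta, Epsilon receive the extra seats.
Gamma receives 14.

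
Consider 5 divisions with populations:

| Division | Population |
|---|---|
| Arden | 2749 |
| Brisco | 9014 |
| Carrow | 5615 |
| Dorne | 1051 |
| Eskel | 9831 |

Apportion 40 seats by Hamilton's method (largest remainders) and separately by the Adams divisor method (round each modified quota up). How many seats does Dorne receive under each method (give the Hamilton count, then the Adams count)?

1 and 2

Hamilton: Arden 4, Brisco 13, Carrow 8, Dorne 1, Eskel 14.
Adams: Arden 4, Brisco 12, Carrow 8, Dorne 2, Eskel 14.
Dorne gets 1 under Hamilton and 2 under Adams.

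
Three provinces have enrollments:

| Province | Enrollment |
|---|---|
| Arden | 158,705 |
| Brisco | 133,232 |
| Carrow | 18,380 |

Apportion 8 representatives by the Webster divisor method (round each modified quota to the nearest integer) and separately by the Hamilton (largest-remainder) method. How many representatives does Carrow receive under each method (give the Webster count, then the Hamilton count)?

Webster: Arden 4, Brisco 4, Carrow 0.
Hamilton: Arden 4, Brisco 3, Carrow 1.
Carrow gets 0 under Webster and 1 under Hamilton.

0 and 1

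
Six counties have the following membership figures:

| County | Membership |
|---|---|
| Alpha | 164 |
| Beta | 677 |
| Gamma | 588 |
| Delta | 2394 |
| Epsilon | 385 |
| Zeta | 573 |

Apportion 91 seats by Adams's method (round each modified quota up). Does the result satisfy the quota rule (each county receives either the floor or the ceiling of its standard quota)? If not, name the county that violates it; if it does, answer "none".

Standard quotas: Alpha 3.122, Beta 12.886, Gamma 11.192, Delta 45.567, Epsilon 7.328, Zeta 10.906.
Adams allocation: Alpha 4, Beta 13, Gamma 11, Delta 44, Epsilon 8, Zeta 11.
Delta has quota 45.567 (lower 45, upper 46) but receives 44 — outside the quota interval.

Delta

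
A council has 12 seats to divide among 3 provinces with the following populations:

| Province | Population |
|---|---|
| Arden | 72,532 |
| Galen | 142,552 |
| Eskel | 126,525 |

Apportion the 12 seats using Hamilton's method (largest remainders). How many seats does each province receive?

Arden=3; Galen=5; Eskel=4

Standard divisor: 341609 ÷ 12 ≈ 28467.417.
Standard quotas: Arden 2.5479, Galen 5.0075, Eskel 4.4446.
Lower quotas: Arden 2, Galen 5, Eskel 4 (sum 11, leaving 1 seat).
Remainders in descending order: Arden 0.5479, Eskel 0.4446, Galen 0.0075.
Largest remainder: Arden receives the extra seat.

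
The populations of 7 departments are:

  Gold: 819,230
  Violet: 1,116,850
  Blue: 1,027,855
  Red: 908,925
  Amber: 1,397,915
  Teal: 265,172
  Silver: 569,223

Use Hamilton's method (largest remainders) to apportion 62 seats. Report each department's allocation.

Standard divisor: 6105170 ÷ 62 ≈ 98470.484.
Standard quotas: Gold 8.3195, Violet 11.3420, Blue 10.4382, Red 9.2304, Amber 14.1963, Teal 2.6929, Silver 5.7806.
Lower quotas: Gold 8, Violet 11, Blue 10, Red 9, Amber 14, Teal 2, Silver 5 (sum 59, leaving 3 seats).
Remainders in descending order: Silver 0.7806, Teal 0.6929, Blue 0.4382, Violet 0.3420, Gold 0.3195, Red 0.2304, Amber 0.1963.
Largest remainders: Silver, Teal, Blue receive the extra seats.

Gold 8, Violet 11, Blue 11, Red 9, Amber 14, Teal 3, Silver 6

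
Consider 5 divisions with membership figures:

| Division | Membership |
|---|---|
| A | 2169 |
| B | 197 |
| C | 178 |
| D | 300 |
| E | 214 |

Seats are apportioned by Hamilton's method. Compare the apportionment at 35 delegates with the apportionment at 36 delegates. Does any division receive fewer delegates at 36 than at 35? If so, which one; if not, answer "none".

At 35 seats: A 25, B 2, C 2, D 3, E 3.
At 36 seats: A 26, B 2, C 2, D 4, E 2.
E drops from 3 to 2.

E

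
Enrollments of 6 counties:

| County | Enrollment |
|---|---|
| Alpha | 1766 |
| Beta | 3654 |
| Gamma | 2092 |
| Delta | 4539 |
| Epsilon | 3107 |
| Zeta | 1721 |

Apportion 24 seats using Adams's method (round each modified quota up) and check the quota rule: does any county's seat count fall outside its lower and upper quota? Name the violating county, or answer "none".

Standard quotas: Alpha 2.511, Beta 5.196, Gamma 2.975, Delta 6.454, Epsilon 4.418, Zeta 2.447.
Adams allocation: Alpha 3, Beta 5, Gamma 3, Delta 6, Epsilon 4, Zeta 3.
Every allocation lies between the lower and upper quota.

none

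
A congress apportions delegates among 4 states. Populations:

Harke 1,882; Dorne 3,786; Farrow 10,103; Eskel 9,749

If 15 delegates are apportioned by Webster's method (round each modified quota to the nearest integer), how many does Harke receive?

1

Standard divisor 25520/15 ≈ 1701.333; standard quotas: Harke 1.106, Dorne 2.225, Farrow 5.938, Eskel 5.730.
Rounding to the nearest integer gives Harke 1, Dorne 2, Farrow 6, Eskel 6 — total 15, matching the house size, so no adjustment is needed.
Harke receives 1.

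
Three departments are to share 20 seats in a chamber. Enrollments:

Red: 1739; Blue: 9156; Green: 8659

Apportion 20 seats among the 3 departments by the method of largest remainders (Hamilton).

Red=2; Blue=9; Green=9

Total 19554; standard divisor 19554/20 ≈ 977.7.
Standard quotas: Red 1.7787, Blue 9.3648, Green 8.8565.
Lower quotas: Red 1, Blue 9, Green 8 (sum 18, leaving 2 seats).
Remainders in descending order: Green 0.8565, Red 0.7787, Blue 0.3648.
The surplus seats go to Green, Red.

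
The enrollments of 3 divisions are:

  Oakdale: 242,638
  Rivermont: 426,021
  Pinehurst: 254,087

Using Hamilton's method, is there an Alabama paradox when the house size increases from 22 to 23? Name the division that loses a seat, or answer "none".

none

At 22 seats: Oakdale 6, Rivermont 10, Pinehurst 6.
At 23 seats: Oakdale 6, Rivermont 11, Pinehurst 6.
No division's allocation decreased.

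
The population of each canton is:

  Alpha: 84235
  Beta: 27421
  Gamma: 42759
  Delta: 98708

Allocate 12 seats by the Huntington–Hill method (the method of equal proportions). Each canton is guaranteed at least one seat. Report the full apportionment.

With divisor 20731: modified quotas Alpha 4.063, Beta 1.323, Gamma 2.063, Delta 4.761.
Geometric-mean thresholds: Alpha √(4·5)=4.472, Beta √(1·2)=1.414, Gamma √(2·3)=2.449, Delta √(4·5)=4.472.
Each quota rounded against its threshold gives Alpha 4, Beta 1, Gamma 2, Delta 5 (total 12).

Alpha 4; Beta 1; Gamma 2; Delta 5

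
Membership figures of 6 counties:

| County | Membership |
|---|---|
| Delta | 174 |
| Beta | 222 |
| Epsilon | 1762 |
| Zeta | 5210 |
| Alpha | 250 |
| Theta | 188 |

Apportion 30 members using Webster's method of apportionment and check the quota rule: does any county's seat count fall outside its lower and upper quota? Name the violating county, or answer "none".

Standard quotas: Delta 0.669, Beta 0.853, Epsilon 6.772, Zeta 20.023, Alpha 0.961, Theta 0.723.
Webster allocation: Delta 1, Beta 1, Epsilon 7, Zeta 19, Alpha 1, Theta 1.
Zeta has quota 20.023 (lower 20, upper 21) but receives 19 — outside the quota interval.

Zeta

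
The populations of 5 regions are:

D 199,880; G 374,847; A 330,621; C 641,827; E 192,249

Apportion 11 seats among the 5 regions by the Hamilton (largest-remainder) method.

Standard divisor: 1739424 ÷ 11 ≈ 158129.455.
Standard quotas: D 1.2640, G 2.3705, A 2.0908, C 4.0589, E 1.2158.
Lower quotas: D 1, G 2, A 2, C 4, E 1 (sum 10, leaving 1 seat).
Remainders in descending order: G 0.3705, D 0.2640, E 0.2158, A 0.0908, C 0.0589.
The surplus seat goes to G.

D=1, G=3, A=2, C=4, E=1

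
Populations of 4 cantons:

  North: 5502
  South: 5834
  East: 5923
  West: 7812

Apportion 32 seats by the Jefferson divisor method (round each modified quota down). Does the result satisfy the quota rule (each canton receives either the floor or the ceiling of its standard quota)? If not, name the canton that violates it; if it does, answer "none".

Standard quotas: North 7.023, South 7.446, East 7.560, West 9.971.
Jefferson allocation: North 7, South 7, East 8, West 10.
Every allocation lies between the lower and upper quota.

none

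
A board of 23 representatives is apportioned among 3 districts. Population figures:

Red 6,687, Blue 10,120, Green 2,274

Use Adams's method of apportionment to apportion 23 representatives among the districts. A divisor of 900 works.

With modified divisor 900: modified quotas Red 7.430, Blue 11.244, Green 2.527.
Rounding up: Red 8, Blue 12, Green 3 (total 23).

Red 8, Blue 12, Green 3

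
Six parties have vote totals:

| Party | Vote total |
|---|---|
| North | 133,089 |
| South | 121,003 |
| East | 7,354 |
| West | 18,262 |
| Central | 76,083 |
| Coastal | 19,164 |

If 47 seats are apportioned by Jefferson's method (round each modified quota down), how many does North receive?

17

Standard divisor 374955/47 ≈ 7977.766; standard quotas: North 16.682, South 15.168, East 0.922, West 2.289, Central 9.537, Coastal 2.402.
Rounding down gives 16, 15, 0, 2, 9, 2 = 44 seats, so the divisor must be adjusted.
With modified divisor 7512.03: modified quotas North 17.717, South 16.108, East 0.979, West 2.431, Central 10.128, Coastal 2.551.
Rounding down: North 17, South 16, East 0, West 2, Central 10, Coastal 2 (total 47).
North receives 17.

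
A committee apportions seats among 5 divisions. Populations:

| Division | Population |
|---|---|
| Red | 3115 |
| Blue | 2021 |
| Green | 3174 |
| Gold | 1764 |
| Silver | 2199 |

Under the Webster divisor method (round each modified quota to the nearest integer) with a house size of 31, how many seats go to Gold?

Standard divisor 12273/31 ≈ 395.903; standard quotas: Red 7.868, Blue 5.105, Green 8.017, Gold 4.456, Silver 5.554.
Rounding to the nearest integer gives Red 8, Blue 5, Green 8, Gold 4, Silver 6 — total 31, matching the house size, so no adjustment is needed.
Gold receives 4.

4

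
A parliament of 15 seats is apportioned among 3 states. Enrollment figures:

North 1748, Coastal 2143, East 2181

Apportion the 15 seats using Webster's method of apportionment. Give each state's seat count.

North=4; Coastal=5; East=6

Standard divisor 6072/15 ≈ 404.8; standard quotas: North 4.318, Coastal 5.294, East 5.388.
Rounding to the nearest integer gives 4, 5, 5 = 14 seats, so the divisor must be adjusted.
With modified divisor 393: modified quotas North 4.448, Coastal 5.453, East 5.550.
Rounding to the nearest integer: North 4, Coastal 5, East 6 (total 15).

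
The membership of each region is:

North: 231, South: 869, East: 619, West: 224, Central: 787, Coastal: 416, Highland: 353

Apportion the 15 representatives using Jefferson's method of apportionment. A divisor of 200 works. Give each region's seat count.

With modified divisor 200: modified quotas North 1.155, South 4.345, East 3.095, West 1.120, Central 3.935, Coastal 2.080, Highland 1.765.
Rounding down: North 1, South 4, East 3, West 1, Central 3, Coastal 2, Highland 1 (total 15).

North: 1, South: 4, East: 3, West: 1, Central: 3, Coastal: 2, Highland: 1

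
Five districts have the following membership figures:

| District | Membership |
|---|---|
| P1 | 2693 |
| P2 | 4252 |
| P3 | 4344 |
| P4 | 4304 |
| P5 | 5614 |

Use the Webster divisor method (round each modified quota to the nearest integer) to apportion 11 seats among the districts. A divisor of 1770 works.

P1=2; P2=2; P3=2; P4=2; P5=3

With modified divisor 1770: modified quotas P1 1.521, P2 2.402, P3 2.454, P4 2.432, P5 3.172.
Rounding to the nearest integer: P1 2, P2 2, P3 2, P4 2, P5 3 (total 11).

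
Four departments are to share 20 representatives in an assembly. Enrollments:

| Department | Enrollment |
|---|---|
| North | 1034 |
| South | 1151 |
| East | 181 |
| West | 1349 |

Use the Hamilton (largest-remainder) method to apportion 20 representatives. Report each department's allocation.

The standard divisor is 3715/20 ≈ 185.75.
Standard quotas: North 5.567, South 6.197, East 0.974, West 7.262.
Lower quotas: North 5, South 6, East 0, West 7 (sum 18, leaving 2 seats).
Remainders in descending order: East 0.974, North 0.567, West 0.262, South 0.197.
The surplus seats go to East, North.

North 6, South 6, East 1, West 7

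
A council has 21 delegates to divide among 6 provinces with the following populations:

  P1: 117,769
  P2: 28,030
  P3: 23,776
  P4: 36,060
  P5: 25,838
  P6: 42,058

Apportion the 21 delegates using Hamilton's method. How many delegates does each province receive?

The standard divisor is 273531/21 ≈ 13025.286.
Standard quotas: P1 9.0416, P2 2.1520, P3 1.8254, P4 2.7685, P5 1.9837, P6 3.2290.
Lower quotas: P1 9, P2 2, P3 1, P4 2, P5 1, P6 3 (sum 18, leaving 3 seats).
Remainders in descending order: P5 0.9837, P3 0.8254, P4 0.7685, P6 0.2290, P2 0.1520, P1 0.0416.
Largest remainders: P5, P3, P4 receive the extra seats.

P1 9, P2 2, P3 2, P4 3, P5 2, P6 3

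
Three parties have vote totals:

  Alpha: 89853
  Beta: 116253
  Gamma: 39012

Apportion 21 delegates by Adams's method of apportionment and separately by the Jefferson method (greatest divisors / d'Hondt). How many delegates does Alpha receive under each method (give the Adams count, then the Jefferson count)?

Adams: Alpha 7, Beta 10, Gamma 4.
Jefferson: Alpha 8, Beta 10, Gamma 3.
Alpha gets 7 under Adams and 8 under Jefferson.

7 and 8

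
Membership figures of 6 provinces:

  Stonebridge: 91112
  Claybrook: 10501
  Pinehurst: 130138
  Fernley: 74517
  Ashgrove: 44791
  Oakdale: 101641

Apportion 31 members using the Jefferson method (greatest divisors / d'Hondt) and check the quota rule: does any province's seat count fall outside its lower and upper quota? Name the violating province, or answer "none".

Standard quotas: Stonebridge 6.239, Claybrook 0.719, Pinehurst 8.912, Fernley 5.103, Ashgrove 3.067, Oakdale 6.960.
Jefferson allocation: Stonebridge 7, Claybrook 0, Pinehurst 9, Fernley 5, Ashgrove 3, Oakdale 7.
Every allocation lies between the lower and upper quota.

none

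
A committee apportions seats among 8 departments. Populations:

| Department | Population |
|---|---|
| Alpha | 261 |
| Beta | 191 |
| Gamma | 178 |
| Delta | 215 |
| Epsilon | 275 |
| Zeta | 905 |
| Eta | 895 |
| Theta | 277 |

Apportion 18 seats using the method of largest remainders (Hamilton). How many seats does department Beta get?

1

The standard divisor is 3197/18 ≈ 177.611.
Standard quotas: Alpha 1.470, Beta 1.075, Gamma 1.002, Delta 1.211, Epsilon 1.548, Zeta 5.095, Eta 5.039, Theta 1.560.
Lower quotas: Alpha 1, Beta 1, Gamma 1, Delta 1, Epsilon 1, Zeta 5, Eta 5, Theta 1 (sum 16, leaving 2 seats).
Remainders in descending order: Theta 0.560, Epsilon 0.548, Alpha 0.470, Delta 0.211, Zeta 0.095, Beta 0.075, Eta 0.039, Gamma 0.002.
The surplus seats go to Theta, Epsilon.
Beta receives 1.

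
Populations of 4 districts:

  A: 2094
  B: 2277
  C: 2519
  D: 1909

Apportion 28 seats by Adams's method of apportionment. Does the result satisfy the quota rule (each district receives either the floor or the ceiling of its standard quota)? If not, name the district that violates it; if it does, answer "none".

Standard quotas: A 6.663, B 7.246, C 8.016, D 6.075.
Adams allocation: A 7, B 7, C 8, D 6.
Every allocation lies between the lower and upper quota.

none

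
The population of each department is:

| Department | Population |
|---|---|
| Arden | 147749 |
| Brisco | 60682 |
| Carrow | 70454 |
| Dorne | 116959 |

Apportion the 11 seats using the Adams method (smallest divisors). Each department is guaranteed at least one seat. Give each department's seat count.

Standard divisor 395844/11 ≈ 35985.818; standard quotas: Arden 4.106, Brisco 1.686, Carrow 1.958, Dorne 3.250.
Rounding up gives 5, 2, 2, 4 = 13 seats, so the divisor must be adjusted.
With modified divisor 44100: modified quotas Arden 3.350, Brisco 1.376, Carrow 1.598, Dorne 2.652.
Rounding up: Arden 4, Brisco 2, Carrow 2, Dorne 3 (total 11).

Arden 4; Brisco 2; Carrow 2; Dorne 3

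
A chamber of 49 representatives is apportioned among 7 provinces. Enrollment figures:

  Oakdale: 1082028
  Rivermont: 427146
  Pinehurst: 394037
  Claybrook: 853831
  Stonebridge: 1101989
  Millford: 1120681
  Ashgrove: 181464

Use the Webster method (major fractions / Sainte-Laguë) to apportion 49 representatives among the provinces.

Oakdale=10, Rivermont=4, Pinehurst=4, Claybrook=8, Stonebridge=10, Millford=11, Ashgrove=2

Standard divisor 5161176/49 ≈ 105330.122; standard quotas: Oakdale 10.273, Rivermont 4.055, Pinehurst 3.741, Claybrook 8.106, Stonebridge 10.462, Millford 10.640, Ashgrove 1.723.
Rounding to the nearest integer gives Oakdale 10, Rivermont 4, Pinehurst 4, Claybrook 8, Stonebridge 10, Millford 11, Ashgrove 2 — total 49, matching the house size, so no adjustment is needed.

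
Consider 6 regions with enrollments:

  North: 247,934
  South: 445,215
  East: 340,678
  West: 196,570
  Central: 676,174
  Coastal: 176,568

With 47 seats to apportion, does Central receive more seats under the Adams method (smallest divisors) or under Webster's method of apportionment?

Adams: North 6, South 10, East 8, West 5, Central 14, Coastal 4.
Webster: North 6, South 10, East 8, West 4, Central 15, Coastal 4.
Central gets 14 under Adams and 15 under Webster.

Webster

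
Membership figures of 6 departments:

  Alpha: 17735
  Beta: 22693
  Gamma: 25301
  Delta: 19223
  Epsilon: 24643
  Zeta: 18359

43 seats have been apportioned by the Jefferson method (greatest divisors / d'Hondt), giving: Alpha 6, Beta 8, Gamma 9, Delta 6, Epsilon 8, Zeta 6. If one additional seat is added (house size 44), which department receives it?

Priority for the next seat is population ÷ (current seats + 1).
Priorities: Alpha 2533.571, Beta 2521.444, Gamma 2530.100, Delta 2746.143, Epsilon 2738.111, Zeta 2622.714.
Highest priority: Delta.

Delta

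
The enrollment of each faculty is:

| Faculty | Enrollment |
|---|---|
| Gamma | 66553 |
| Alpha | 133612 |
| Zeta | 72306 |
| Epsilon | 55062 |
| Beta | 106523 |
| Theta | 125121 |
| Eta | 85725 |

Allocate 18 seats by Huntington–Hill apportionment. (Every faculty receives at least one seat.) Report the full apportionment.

With divisor 37345: modified quotas Gamma 1.782, Alpha 3.578, Zeta 1.936, Epsilon 1.474, Beta 2.852, Theta 3.350, Eta 2.295.
Geometric-mean thresholds: Gamma √(1·2)=1.414, Alpha √(3·4)=3.464, Zeta √(1·2)=1.414, Epsilon √(1·2)=1.414, Beta √(2·3)=2.449, Theta √(3·4)=3.464, Eta √(2·3)=2.449.
Each quota rounded against its threshold gives Gamma 2, Alpha 4, Zeta 2, Epsilon 2, Beta 3, Theta 3, Eta 2 (total 18).

Gamma 2; Alpha 4; Zeta 2; Epsilon 2; Beta 3; Theta 3; Eta 2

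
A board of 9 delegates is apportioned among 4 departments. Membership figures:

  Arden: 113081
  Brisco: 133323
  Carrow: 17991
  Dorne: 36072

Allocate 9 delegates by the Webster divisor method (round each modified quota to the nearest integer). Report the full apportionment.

Standard divisor 300467/9 ≈ 33385.222; standard quotas: Arden 3.387, Brisco 3.993, Carrow 0.539, Dorne 1.080.
Rounding to the nearest integer gives Arden 3, Brisco 4, Carrow 1, Dorne 1 — total 9, matching the house size, so no adjustment is needed.

Arden=3; Brisco=4; Carrow=1; Dorne=1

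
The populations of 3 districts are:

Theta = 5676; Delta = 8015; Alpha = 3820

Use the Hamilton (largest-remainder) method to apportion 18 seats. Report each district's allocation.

Theta: 6, Delta: 8, Alpha: 4

Total 17511; standard divisor 17511/18 ≈ 972.833.
Standard quotas: Theta 5.8345, Delta 8.2388, Alpha 3.9267.
Lower quotas: Theta 5, Delta 8, Alpha 3 (sum 16, leaving 2 seats).
Remainders in descending order: Alpha 0.9267, Theta 0.8345, Delta 0.2388.
Largest remainders: Alpha, Theta receive the extra seats.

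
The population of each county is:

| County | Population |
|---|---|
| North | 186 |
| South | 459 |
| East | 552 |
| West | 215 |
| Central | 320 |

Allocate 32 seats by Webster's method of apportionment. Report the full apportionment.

North=3; South=9; East=10; West=4; Central=6

Standard divisor 1732/32 ≈ 54.125; standard quotas: North 3.436, South 8.480, East 10.199, West 3.972, Central 5.912.
Rounding to the nearest integer gives 3, 8, 10, 4, 6 = 31 seats, so the divisor must be adjusted.
With modified divisor 53.6: modified quotas North 3.470, South 8.563, East 10.299, West 4.011, Central 5.970.
Rounding to the nearest integer: North 3, South 9, East 10, West 4, Central 6 (total 32).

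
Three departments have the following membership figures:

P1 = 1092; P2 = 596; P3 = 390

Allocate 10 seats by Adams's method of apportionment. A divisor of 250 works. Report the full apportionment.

With modified divisor 250: modified quotas P1 4.368, P2 2.384, P3 1.560.
Rounding up: P1 5, P2 3, P3 2 (total 10).

P1: 5; P2: 3; P3: 2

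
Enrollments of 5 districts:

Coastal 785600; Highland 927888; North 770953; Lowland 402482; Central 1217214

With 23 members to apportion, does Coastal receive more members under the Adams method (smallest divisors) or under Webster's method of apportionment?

Webster

Adams: Coastal 4, Highland 5, North 4, Lowland 3, Central 7.
Webster: Coastal 5, Highland 5, North 4, Lowland 2, Central 7.
Coastal gets 4 under Adams and 5 under Webster.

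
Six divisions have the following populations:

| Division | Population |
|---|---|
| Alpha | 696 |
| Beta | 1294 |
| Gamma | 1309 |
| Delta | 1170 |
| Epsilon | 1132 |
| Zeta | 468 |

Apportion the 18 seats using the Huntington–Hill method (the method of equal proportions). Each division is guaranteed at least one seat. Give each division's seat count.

Alpha 2, Beta 4, Gamma 4, Delta 4, Epsilon 3, Zeta 1

With divisor 334: modified quotas Alpha 2.084, Beta 3.874, Gamma 3.919, Delta 3.503, Epsilon 3.389, Zeta 1.401.
Geometric-mean thresholds: Alpha √(2·3)=2.449, Beta √(3·4)=3.464, Gamma √(3·4)=3.464, Delta √(3·4)=3.464, Epsilon √(3·4)=3.464, Zeta √(1·2)=1.414.
Each quota rounded against its threshold gives Alpha 2, Beta 4, Gamma 4, Delta 4, Epsilon 3, Zeta 1 (total 18).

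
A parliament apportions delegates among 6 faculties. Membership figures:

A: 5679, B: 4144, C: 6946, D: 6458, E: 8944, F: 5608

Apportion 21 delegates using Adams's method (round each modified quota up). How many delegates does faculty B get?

Standard divisor 37779/21 ≈ 1799; standard quotas: A 3.157, B 2.304, C 3.861, D 3.590, E 4.972, F 3.117.
Rounding up gives 4, 3, 4, 4, 5, 4 = 24 seats, so the divisor must be adjusted.
With modified divisor 2100: modified quotas A 2.704, B 1.973, C 3.308, D 3.075, E 4.259, F 2.670.
Rounding up: A 3, B 2, C 4, D 4, E 5, F 3 (total 21).
B receives 2.

2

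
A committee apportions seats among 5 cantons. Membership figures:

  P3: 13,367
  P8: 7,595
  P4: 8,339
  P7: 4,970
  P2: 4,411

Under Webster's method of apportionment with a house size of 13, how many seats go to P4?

Standard divisor 38682/13 ≈ 2975.538; standard quotas: P3 4.492, P8 2.552, P4 2.803, P7 1.670, P2 1.482.
Rounding to the nearest integer gives P3 4, P8 3, P4 3, P7 2, P2 1 — total 13, matching the house size, so no adjustment is needed.
P4 receives 3.

3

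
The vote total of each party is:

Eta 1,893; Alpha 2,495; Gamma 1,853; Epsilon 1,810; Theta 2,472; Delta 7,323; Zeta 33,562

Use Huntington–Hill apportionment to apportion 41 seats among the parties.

With divisor 1295: modified quotas Eta 1.462, Alpha 1.927, Gamma 1.431, Epsilon 1.398, Theta 1.909, Delta 5.655, Zeta 25.917.
Geometric-mean thresholds: Eta √(1·2)=1.414, Alpha √(1·2)=1.414, Gamma √(1·2)=1.414, Epsilon √(1·2)=1.414, Theta √(1·2)=1.414, Delta √(5·6)=5.477, Zeta √(25·26)=25.495.
Each quota rounded against its threshold gives Eta 2, Alpha 2, Gamma 2, Epsilon 1, Theta 2, Delta 6, Zeta 26 (total 41).

Eta 2, Alpha 2, Gamma 2, Epsilon 1, Theta 2, Delta 6, Zeta 26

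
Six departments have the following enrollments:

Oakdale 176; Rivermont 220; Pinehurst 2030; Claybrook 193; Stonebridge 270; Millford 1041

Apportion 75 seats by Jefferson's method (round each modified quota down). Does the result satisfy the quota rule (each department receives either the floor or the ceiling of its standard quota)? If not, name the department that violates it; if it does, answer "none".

Pinehurst

Standard quotas: Oakdale 3.359, Rivermont 4.198, Pinehurst 38.740, Claybrook 3.683, Stonebridge 5.153, Millford 19.866.
Jefferson allocation: Oakdale 3, Rivermont 4, Pinehurst 40, Claybrook 3, Stonebridge 5, Millford 20.
Pinehurst has quota 38.740 (lower 38, upper 39) but receives 40 — outside the quota interval.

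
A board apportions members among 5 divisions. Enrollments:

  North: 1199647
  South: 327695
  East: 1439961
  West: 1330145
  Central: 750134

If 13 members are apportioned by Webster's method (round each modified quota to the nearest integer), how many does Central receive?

2

Standard divisor 5047582/13 ≈ 388275.538; standard quotas: North 3.090, South 0.844, East 3.709, West 3.426, Central 1.932.
Rounding to the nearest integer gives North 3, South 1, East 4, West 3, Central 2 — total 13, matching the house size, so no adjustment is needed.
Central receives 2.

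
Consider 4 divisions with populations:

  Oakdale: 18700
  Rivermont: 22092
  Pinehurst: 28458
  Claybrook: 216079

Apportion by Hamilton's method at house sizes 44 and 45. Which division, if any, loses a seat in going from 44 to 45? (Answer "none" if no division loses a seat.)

At 44 seats: Oakdale 3, Rivermont 4, Pinehurst 4, Claybrook 33.
At 45 seats: Oakdale 3, Rivermont 3, Pinehurst 5, Claybrook 34.
Rivermont drops from 4 to 3.

Rivermont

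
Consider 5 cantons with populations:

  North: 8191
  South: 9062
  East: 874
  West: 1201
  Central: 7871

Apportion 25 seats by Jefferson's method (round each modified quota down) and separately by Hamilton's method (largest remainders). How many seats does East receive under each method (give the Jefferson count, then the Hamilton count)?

Jefferson: North 8, South 9, East 0, West 1, Central 7.
Hamilton: North 8, South 8, East 1, West 1, Central 7.
East gets 0 under Jefferson and 1 under Hamilton.

0 and 1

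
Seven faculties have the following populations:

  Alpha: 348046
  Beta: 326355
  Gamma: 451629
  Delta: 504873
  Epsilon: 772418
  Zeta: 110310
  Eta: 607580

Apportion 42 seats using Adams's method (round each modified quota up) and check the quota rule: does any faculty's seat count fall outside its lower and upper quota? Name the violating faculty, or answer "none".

none

Standard quotas: Alpha 4.683, Beta 4.392, Gamma 6.077, Delta 6.794, Epsilon 10.394, Zeta 1.484, Eta 8.176.
Adams allocation: Alpha 5, Beta 4, Gamma 6, Delta 7, Epsilon 10, Zeta 2, Eta 8.
Every allocation lies between the lower and upper quota.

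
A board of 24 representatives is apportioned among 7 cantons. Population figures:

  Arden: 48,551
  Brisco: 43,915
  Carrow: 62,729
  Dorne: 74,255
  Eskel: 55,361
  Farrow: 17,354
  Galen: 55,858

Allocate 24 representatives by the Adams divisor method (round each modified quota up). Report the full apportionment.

Arden=3, Brisco=3, Carrow=4, Dorne=5, Eskel=4, Farrow=1, Galen=4

Standard divisor 358023/24 ≈ 14917.625; standard quotas: Arden 3.255, Brisco 2.944, Carrow 4.205, Dorne 4.978, Eskel 3.711, Farrow 1.163, Galen 3.744.
Rounding up gives 4, 3, 5, 5, 4, 2, 4 = 27 seats, so the divisor must be adjusted.
With modified divisor 17900: modified quotas Arden 2.712, Brisco 2.453, Carrow 3.504, Dorne 4.148, Eskel 3.093, Farrow 0.969, Galen 3.121.
Rounding up: Arden 3, Brisco 3, Carrow 4, Dorne 5, Eskel 4, Farrow 1, Galen 4 (total 24).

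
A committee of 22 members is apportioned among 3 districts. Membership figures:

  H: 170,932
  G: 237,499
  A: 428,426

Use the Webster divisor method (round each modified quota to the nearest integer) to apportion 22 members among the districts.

H: 5, G: 6, A: 11

Standard divisor 836857/22 ≈ 38038.955; standard quotas: H 4.494, G 6.244, A 11.263.
Rounding to the nearest integer gives 4, 6, 11 = 21 seats, so the divisor must be adjusted.
With modified divisor 37600: modified quotas H 4.546, G 6.316, A 11.394.
Rounding to the nearest integer: H 5, G 6, A 11 (total 22).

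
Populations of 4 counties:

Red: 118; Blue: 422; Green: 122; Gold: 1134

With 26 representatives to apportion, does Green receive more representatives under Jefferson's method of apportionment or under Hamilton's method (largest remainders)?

Jefferson: Red 1, Blue 6, Green 1, Gold 18.
Hamilton: Red 2, Blue 6, Green 2, Gold 16.
Green gets 1 under Jefferson and 2 under Hamilton.

Hamilton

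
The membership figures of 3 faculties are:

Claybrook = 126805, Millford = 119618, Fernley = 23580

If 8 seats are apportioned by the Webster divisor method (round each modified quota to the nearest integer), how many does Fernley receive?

Standard divisor 270003/8 ≈ 33750.375; standard quotas: Claybrook 3.757, Millford 3.544, Fernley 0.699.
Rounding to the nearest integer gives 4, 4, 1 = 9 seats, so the divisor must be adjusted.
With modified divisor 35200: modified quotas Claybrook 3.602, Millford 3.398, Fernley 0.670.
Rounding to the nearest integer: Claybrook 4, Millford 3, Fernley 1 (total 8).
Fernley receives 1.

1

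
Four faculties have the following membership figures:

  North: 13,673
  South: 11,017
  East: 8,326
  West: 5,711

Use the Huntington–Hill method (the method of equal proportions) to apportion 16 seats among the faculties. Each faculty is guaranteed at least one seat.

North=6, South=5, East=3, West=2

With divisor 2433: modified quotas North 5.620, South 4.528, East 3.422, West 2.347.
Geometric-mean thresholds: North √(5·6)=5.477, South √(4·5)=4.472, East √(3·4)=3.464, West √(2·3)=2.449.
Each quota rounded against its threshold gives North 6, South 5, East 3, West 2 (total 16).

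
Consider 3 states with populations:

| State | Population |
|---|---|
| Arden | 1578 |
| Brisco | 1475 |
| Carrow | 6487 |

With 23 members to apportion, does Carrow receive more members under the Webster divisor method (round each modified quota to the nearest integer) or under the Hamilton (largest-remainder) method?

Hamilton

Webster: Arden 4, Brisco 4, Carrow 15.
Hamilton: Arden 4, Brisco 3, Carrow 16.
Carrow gets 15 under Webster and 16 under Hamilton.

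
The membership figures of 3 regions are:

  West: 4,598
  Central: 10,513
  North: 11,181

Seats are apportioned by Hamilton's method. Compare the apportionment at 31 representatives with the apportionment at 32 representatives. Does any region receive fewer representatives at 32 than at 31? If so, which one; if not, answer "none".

West

At 31 seats: West 6, Central 12, North 13.
At 32 seats: West 5, Central 13, North 14.
West drops from 6 to 5.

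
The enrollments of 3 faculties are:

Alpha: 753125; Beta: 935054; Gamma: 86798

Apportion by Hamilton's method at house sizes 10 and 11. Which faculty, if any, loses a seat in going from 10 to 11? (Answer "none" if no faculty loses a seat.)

Gamma

At 10 seats: Alpha 4, Beta 5, Gamma 1.
At 11 seats: Alpha 5, Beta 6, Gamma 0.
Gamma drops from 1 to 0.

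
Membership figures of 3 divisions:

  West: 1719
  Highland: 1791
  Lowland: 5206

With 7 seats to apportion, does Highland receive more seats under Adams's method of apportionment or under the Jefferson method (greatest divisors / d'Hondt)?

Adams: West 1, Highland 2, Lowland 4.
Jefferson: West 1, Highland 1, Lowland 5.
Highland gets 2 under Adams and 1 under Jefferson.

Adams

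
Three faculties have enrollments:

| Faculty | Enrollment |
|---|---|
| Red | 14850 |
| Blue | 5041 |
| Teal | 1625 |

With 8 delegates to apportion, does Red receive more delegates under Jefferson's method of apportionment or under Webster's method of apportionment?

Jefferson

Jefferson: Red 6, Blue 2, Teal 0.
Webster: Red 5, Blue 2, Teal 1.
Red gets 6 under Jefferson and 5 under Webster.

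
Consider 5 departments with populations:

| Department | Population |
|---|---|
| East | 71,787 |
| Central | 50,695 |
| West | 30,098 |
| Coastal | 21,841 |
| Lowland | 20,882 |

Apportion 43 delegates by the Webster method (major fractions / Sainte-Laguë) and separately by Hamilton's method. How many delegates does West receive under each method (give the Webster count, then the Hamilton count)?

6 and 7

Webster: East 16, Central 11, West 6, Coastal 5, Lowland 5.
Hamilton: East 16, Central 11, West 7, Coastal 5, Lowland 4.
West gets 6 under Webster and 7 under Hamilton.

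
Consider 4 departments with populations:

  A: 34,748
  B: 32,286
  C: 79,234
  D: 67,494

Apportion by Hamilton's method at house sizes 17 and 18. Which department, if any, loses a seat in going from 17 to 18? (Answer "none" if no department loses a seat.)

none

At 17 seats: A 3, B 3, C 6, D 5.
At 18 seats: A 3, B 3, C 6, D 6.
No department's allocation decreased.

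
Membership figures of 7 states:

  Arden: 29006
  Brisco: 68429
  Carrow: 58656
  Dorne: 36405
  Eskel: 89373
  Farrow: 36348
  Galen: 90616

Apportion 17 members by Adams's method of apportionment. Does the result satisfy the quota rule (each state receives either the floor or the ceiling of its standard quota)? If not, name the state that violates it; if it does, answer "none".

Standard quotas: Arden 1.206, Brisco 2.845, Carrow 2.439, Dorne 1.514, Eskel 3.716, Farrow 1.511, Galen 3.768.
Adams allocation: Arden 1, Brisco 3, Carrow 2, Dorne 2, Eskel 3, Farrow 2, Galen 4.
Every allocation lies between the lower and upper quota.

none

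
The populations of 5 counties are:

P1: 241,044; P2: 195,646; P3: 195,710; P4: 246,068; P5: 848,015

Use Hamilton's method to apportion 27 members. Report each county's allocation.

Standard divisor: 1726483 ÷ 27 ≈ 63943.815.
Standard quotas: P1 3.7696, P2 3.0597, P3 3.0607, P4 3.8482, P5 13.2619.
Lower quotas: P1 3, P2 3, P3 3, P4 3, P5 13 (sum 25, leaving 2 seats).
Remainders in descending order: P4 0.8482, P1 0.7696, P5 0.2619, P3 0.0607, P2 0.0597.
The surplus seats go to P4, P1.

P1: 4, P2: 3, P3: 3, P4: 4, P5: 13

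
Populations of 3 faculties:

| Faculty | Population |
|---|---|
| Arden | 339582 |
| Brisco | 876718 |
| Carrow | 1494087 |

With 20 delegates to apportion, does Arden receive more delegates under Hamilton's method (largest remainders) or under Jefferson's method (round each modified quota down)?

Hamilton

Hamilton: Arden 3, Brisco 6, Carrow 11.
Jefferson: Arden 2, Brisco 7, Carrow 11.
Arden gets 3 under Hamilton and 2 under Jefferson.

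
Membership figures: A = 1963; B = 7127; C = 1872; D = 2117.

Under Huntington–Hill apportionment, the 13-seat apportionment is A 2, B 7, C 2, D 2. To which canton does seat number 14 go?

Priority for the next seat is population ÷ (√(s·(s+1))).
Priorities: A 801.391, B 952.385, C 764.241, D 864.262.
Highest priority: B.

B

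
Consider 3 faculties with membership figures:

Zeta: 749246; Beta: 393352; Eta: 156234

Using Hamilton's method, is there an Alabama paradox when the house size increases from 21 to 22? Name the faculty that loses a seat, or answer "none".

At 21 seats: Zeta 12, Beta 6, Eta 3.
At 22 seats: Zeta 13, Beta 7, Eta 2.
Eta drops from 3 to 2.

Eta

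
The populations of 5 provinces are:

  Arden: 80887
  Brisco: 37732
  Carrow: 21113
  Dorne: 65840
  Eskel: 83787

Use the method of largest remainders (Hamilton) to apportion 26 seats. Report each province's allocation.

Total 289359; standard divisor 289359/26 ≈ 11129.192.
Standard quotas: Arden 7.2680, Brisco 3.3904, Carrow 1.8971, Dorne 5.9160, Eskel 7.5286.
Lower quotas: Arden 7, Brisco 3, Carrow 1, Dorne 5, Eskel 7 (sum 23, leaving 3 seats).
Remainders in descending order: Dorne 0.9160, Carrow 0.8971, Eskel 0.5286, Brisco 0.3904, Arden 0.2680.
Largest remainders: Dorne, Carrow, Eskel receive the extra seats.

Arden 7, Brisco 3, Carrow 2, Dorne 6, Eskel 8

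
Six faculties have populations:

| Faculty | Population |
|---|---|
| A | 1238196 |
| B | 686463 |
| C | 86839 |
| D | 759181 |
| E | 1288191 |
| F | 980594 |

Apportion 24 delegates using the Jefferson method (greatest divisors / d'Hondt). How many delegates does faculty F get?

Standard divisor 5039464/24 ≈ 209977.667; standard quotas: A 5.897, B 3.269, C 0.414, D 3.616, E 6.135, F 4.670.
Rounding down gives 5, 3, 0, 3, 6, 4 = 21 seats, so the divisor must be adjusted.
With modified divisor 186900: modified quotas A 6.625, B 3.673, C 0.465, D 4.062, E 6.892, F 5.247.
Rounding down: A 6, B 3, C 0, D 4, E 6, F 5 (total 24).
F receives 5.

5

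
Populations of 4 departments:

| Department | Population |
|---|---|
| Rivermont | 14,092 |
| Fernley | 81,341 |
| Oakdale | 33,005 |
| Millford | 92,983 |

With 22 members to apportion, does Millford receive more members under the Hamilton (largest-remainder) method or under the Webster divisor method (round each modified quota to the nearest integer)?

Webster

Hamilton: Rivermont 2, Fernley 8, Oakdale 3, Millford 9.
Webster: Rivermont 1, Fernley 8, Oakdale 3, Millford 10.
Millford gets 9 under Hamilton and 10 under Webster.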